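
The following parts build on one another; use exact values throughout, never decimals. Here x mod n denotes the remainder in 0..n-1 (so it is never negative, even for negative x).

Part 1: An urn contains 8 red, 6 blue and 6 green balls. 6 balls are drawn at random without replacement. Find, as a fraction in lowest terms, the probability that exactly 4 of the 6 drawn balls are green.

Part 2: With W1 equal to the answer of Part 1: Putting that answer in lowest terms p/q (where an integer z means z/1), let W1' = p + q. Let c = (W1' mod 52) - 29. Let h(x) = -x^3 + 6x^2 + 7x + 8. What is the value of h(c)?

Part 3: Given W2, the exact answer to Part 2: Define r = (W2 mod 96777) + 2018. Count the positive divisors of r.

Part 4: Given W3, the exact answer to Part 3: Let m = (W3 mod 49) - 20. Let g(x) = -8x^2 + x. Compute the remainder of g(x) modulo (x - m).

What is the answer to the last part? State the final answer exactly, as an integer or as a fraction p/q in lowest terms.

Part 1: total draws C(20,6) = 38760; favorable C(6,4)*C(14,2) = 1365; P = 91/2584; answer 91/2584
Part 2: W1 = 91/2584; threaded value p + q = 2675; c = -6; -1*(-6)^3 + 6*(-6)^2 + 7*(-6)^1 + 8 = (216) + (216) + (-42) + (8) = 398; answer 398
Part 3: W2 = 398; r = 2416; 2416 = 2^4 * 151; number of divisors = (4+1) * (1+1) = 10; answer 10
Part 4: W3 = 10; m = -10; remainder = value at the root: -8*(-10)^2 + 1*(-10)^1 = (-800) + (-10) = -810; answer -810

-810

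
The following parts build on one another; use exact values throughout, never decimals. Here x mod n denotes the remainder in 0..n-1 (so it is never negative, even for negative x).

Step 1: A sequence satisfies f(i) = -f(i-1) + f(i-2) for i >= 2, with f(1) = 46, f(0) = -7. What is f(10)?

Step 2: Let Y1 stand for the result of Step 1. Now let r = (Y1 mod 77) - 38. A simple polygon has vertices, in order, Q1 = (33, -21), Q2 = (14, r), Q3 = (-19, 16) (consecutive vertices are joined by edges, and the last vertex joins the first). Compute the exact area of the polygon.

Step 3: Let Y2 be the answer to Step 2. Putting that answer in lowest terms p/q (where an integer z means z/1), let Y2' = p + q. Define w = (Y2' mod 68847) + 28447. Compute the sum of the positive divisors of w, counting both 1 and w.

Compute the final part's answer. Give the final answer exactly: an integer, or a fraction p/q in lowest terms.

52206

Step 1: f(2) = -1*(46) + 1*(-7) = -53; iterating: f(2)=-53, f(3)=99, f(4)=-152, f(5)=251, f(6)=-403, f(7)=654, f(8)=-1057, f(9)=1711, f(10)=-2768; answer -2768
Step 2: Y1 = -2768; r = -34; cross terms: (33*-34 - 14*-21)=-828, (14*16 - -19*-34)=-422, (-19*-21 - 33*16)=-129; twice the area = |-1379| = 1379; area = 1379/2; answer 1379/2
Step 3: Y2 = 1379/2; threaded value p + q = 1381; w = 29828; 29828 = 2^2 * 7457; sigma = (1 + 2 + 4) * (1 + 7457) = 7 * 7458 = 52206; answer 52206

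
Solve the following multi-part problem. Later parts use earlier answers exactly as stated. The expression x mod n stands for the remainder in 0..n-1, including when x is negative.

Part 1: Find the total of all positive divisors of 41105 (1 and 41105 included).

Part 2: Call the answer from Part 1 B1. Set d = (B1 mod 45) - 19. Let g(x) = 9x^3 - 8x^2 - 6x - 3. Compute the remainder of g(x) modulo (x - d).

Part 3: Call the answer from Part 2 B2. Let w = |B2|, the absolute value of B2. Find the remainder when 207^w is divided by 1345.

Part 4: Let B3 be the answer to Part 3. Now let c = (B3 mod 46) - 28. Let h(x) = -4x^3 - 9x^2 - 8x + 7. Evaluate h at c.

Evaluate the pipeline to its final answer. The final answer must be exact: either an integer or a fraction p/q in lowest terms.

64435

Part 1: 41105 = 5 * 8221; sigma = (1 + 5) * (1 + 8221) = 6 * 8222 = 49332; answer 49332
Part 2: B1 = 49332; d = -7; remainder = value at the root: 9*(-7)^3 - 8*(-7)^2 - 6*(-7)^1 - 3 = (-3087) + (-392) + (42) + (-3) = -3440; answer -3440
Part 3: B2 = -3440; w = 3440; squarings mod 1345: 207^1=207, 207^2=1154, 207^4=166, 207^8=656, 207^16=1281, 207^32=61, 207^64=1031, 207^128=411, 207^256=796, 207^512=121, 207^1024=1191, 207^2048=851; 207^3440 = 207^16 * 207^32 * 207^64 * 207^256 * 207^1024 * 207^2048 = 1336 (mod 1345); answer 1336
Part 4: B3 = 1336; c = -26; -4*(-26)^3 - 9*(-26)^2 - 8*(-26)^1 + 7 = (70304) + (-6084) + (208) + (7) = 64435; answer 64435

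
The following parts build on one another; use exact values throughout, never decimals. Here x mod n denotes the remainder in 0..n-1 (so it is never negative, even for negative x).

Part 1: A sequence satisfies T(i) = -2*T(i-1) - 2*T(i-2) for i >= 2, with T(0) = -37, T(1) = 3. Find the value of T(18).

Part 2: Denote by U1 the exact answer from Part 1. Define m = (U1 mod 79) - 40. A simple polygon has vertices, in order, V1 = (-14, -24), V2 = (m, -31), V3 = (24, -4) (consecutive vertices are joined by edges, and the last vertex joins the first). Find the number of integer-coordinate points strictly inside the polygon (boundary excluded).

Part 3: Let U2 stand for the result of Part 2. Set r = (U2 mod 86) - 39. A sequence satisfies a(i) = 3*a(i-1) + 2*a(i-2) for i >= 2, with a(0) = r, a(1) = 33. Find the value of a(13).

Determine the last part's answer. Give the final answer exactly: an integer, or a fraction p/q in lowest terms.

165214797

Part 1: T(2) = -2*(3) - 2*(-37) = 68; iterating: T(2)=68, T(3)=-142, T(4)=148, T(5)=-12, T(6)=-272, T(7)=568, T(8)=-592, T(9)=48, T(10)=1088, T(11)=-2272, T(12)=2368, T(13)=-192, T(14)=-4352, T(15)=9088, T(16)=-9472, T(17)=768, T(18)=17408; answer 17408
Part 2: U1 = 17408; m = -12; cross terms: (-14*-31 - -12*-24)=146, (-12*-4 - 24*-31)=792, (24*-24 - -14*-4)=-632; twice the area = |306| = 306; area = 153; boundary points = 1 + 9 + 2 = 12; strictly interior points = area - boundary/2 + 1 = 148; answer 148
Part 3: U2 = 148; r = 23; a(2) = 3*(33) + 2*(23) = 145; iterating: a(2)=145, a(3)=501, a(4)=1793, a(5)=6381, a(6)=22729, a(7)=80949, a(8)=288305, a(9)=1026813, a(10)=3657049, a(11)=13024773, a(12)=46388417, a(13)=165214797; answer 165214797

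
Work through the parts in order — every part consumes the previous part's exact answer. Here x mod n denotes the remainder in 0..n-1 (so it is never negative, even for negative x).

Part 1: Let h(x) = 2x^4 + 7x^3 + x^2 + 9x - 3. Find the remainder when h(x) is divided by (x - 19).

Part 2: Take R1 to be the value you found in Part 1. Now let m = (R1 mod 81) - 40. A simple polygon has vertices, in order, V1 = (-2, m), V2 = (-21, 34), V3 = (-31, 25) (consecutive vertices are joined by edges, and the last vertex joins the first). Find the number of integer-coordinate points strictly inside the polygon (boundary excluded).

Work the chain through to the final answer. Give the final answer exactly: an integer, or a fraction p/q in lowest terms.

406

Part 1: remainder = value at the root: 2*(19)^4 + 7*(19)^3 + 1*(19)^2 + 9*(19)^1 - 3 = (260642) + (48013) + (361) + (171) + (-3) = 309184; answer 309184
Part 2: R1 = 309184; m = -33; cross terms: (-2*34 - -21*-33)=-761, (-21*25 - -31*34)=529, (-31*-33 - -2*25)=1073; twice the area = |841| = 841; area = 841/2; boundary points = 1 + 1 + 29 = 31; strictly interior points = area - boundary/2 + 1 = 406; answer 406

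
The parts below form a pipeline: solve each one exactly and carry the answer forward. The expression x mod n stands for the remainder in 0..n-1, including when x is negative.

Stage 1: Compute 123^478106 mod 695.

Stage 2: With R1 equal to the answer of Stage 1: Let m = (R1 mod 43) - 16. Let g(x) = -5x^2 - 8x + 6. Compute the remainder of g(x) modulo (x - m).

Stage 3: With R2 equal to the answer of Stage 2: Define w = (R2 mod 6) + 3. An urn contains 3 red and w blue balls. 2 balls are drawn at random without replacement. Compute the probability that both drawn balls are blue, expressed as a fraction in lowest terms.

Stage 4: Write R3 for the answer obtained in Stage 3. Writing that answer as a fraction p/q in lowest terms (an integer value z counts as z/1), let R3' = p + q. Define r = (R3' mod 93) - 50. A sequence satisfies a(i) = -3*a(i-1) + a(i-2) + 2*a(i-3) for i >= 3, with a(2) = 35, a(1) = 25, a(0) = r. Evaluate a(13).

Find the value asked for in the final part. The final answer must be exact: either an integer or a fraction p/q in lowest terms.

Stage 1: squarings mod 695: 123^1=123, 123^2=534, 123^4=206, 123^8=41, 123^16=291, 123^32=586, 123^64=66, 123^128=186, 123^256=541, 123^512=86, 123^1024=446, 123^2048=146, 123^4096=466, 123^8192=316, 123^16384=471, 123^32768=136, 123^65536=426, 123^131072=81, 123^262144=306; 123^478106 = 123^2 * 123^8 * 123^16 * 123^128 * 123^256 * 123^512 * 123^2048 * 123^16384 * 123^65536 * 123^131072 * 123^262144 = 99 (mod 695); answer 99
Stage 2: R1 = 99; m = -3; remainder = value at the root: -5*(-3)^2 - 8*(-3)^1 + 6 = (-45) + (24) + (6) = -15; answer -15
Stage 3: R2 = -15; w = 6; total draws C(9,2) = 36; favorable C(6,2) = 15; P = 5/12; answer 5/12
Stage 4: R3 = 5/12; threaded value p + q = 17; r = -33; a(3) = -3*(35) + 1*(25) + 2*(-33) = -146; iterating: a(3)=-146, a(4)=523, a(5)=-1645, a(6)=5166, a(7)=-16097, a(8)=50167, a(9)=-156266, a(10)=486771, a(11)=-1516245, a(12)=4722974, a(13)=-14711625; answer -14711625

-14711625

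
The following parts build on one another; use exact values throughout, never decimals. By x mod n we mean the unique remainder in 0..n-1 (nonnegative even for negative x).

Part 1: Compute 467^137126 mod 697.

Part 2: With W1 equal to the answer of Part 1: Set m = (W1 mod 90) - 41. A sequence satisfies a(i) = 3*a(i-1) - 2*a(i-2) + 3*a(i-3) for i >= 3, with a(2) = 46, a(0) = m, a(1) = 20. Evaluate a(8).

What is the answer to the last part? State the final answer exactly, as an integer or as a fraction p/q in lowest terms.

Part 1: squarings mod 697: 467^1=467, 467^2=625, 467^4=305, 467^8=324, 467^16=426, 467^32=256, 467^64=18, 467^128=324, 467^256=426, 467^512=256, 467^1024=18, 467^2048=324, 467^4096=426, 467^8192=256, 467^16384=18, 467^32768=324, 467^65536=426, 467^131072=256; 467^137126 = 467^2 * 467^4 * 467^32 * 467^128 * 467^256 * 467^512 * 467^1024 * 467^4096 * 467^131072 = 344 (mod 697); answer 344
Part 2: W1 = 344; m = 33; a(3) = 3*(46) - 2*(20) + 3*(33) = 197; iterating: a(3)=197, a(4)=559, a(5)=1421, a(6)=3736, a(7)=10043, a(8)=26920; answer 26920

26920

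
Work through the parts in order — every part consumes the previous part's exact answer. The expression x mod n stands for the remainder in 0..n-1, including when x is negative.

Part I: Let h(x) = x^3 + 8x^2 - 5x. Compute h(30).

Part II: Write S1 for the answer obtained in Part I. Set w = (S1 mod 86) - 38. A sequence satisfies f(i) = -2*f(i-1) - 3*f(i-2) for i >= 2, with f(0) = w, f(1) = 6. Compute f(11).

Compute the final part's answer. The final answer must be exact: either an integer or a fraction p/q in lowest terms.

Part I: 1*(30)^3 + 8*(30)^2 - 5*(30)^1 = (27000) + (7200) + (-150) = 34050; answer 34050
Part II: S1 = 34050; w = 42; f(2) = -2*(6) - 3*(42) = -138; iterating: f(2)=-138, f(3)=258, f(4)=-102, f(5)=-570, f(6)=1446, f(7)=-1182, f(8)=-1974, f(9)=7494, f(10)=-9066, f(11)=-4350; answer -4350

-4350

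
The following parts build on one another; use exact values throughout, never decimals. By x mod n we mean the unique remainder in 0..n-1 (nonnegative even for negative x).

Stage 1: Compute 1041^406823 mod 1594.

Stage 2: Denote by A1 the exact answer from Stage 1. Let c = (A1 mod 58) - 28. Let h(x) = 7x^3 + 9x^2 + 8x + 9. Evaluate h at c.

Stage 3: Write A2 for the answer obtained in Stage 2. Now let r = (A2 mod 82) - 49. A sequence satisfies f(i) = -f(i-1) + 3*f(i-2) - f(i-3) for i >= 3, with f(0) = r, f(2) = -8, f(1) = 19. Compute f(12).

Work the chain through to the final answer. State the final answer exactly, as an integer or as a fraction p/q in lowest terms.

-151626

Stage 1: squarings mod 1594: 1041^1=1041, 1041^2=1355, 1041^4=1331, 1041^8=627, 1041^16=1005, 1041^32=1023, 1041^64=865, 1041^128=639, 1041^256=257, 1041^512=695, 1041^1024=43, 1041^2048=255, 1041^4096=1265, 1041^8192=1443, 1041^16384=485, 1041^32768=907, 1041^65536=145, 1041^131072=303, 1041^262144=951; 1041^406823 = 1041^1 * 1041^2 * 1041^4 * 1041^32 * 1041^256 * 1041^1024 * 1041^4096 * 1041^8192 * 1041^131072 * 1041^262144 = 1181 (mod 1594); answer 1181
Stage 2: A1 = 1181; c = -7; 7*(-7)^3 + 9*(-7)^2 + 8*(-7)^1 + 9 = (-2401) + (441) + (-56) + (9) = -2007; answer -2007
Stage 3: A2 = -2007; r = -6; f(3) = -1*(-8) + 3*(19) - 1*(-6) = 71; iterating: f(3)=71, f(4)=-114, f(5)=335, f(6)=-748, f(7)=1867, f(8)=-4446, f(9)=10795, f(10)=-26000, f(11)=62831, f(12)=-151626; answer -151626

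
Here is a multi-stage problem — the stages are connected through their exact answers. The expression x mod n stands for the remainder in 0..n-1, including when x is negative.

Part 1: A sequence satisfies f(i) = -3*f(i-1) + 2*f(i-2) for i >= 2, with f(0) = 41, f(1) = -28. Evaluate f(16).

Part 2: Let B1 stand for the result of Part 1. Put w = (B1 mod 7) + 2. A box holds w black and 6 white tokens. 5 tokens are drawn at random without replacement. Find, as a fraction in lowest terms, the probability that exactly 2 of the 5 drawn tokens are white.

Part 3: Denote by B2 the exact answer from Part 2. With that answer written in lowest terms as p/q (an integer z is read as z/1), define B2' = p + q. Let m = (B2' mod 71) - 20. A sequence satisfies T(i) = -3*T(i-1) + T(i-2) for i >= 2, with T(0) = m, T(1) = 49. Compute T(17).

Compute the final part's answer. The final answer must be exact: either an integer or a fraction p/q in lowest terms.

Part 1: f(2) = -3*(-28) + 2*(41) = 166; iterating: f(2)=166, f(3)=-554, f(4)=1994, f(5)=-7090, f(6)=25258, f(7)=-89954, f(8)=320378, f(9)=-1141042, f(10)=4063882, f(11)=-14473730, f(12)=51548954, f(13)=-183594322, f(14)=653880874, f(15)=-2328831266, f(16)=8294255546; answer 8294255546
Part 2: B1 = 8294255546; w = 5; total draws C(11,5) = 462; favorable C(6,2)*C(5,3) = 150; P = 25/77; answer 25/77
Part 3: B2 = 25/77; threaded value p + q = 102; m = 11; T(2) = -3*(49) + 1*(11) = -136; iterating: T(2)=-136, T(3)=457, T(4)=-1507, T(5)=4978, T(6)=-16441, T(7)=54301, T(8)=-179344, T(9)=592333, T(10)=-1956343, T(11)=6461362, T(12)=-21340429, T(13)=70482649, T(14)=-232788376, T(15)=768847777, T(16)=-2539331707, T(17)=8386842898; answer 8386842898

8386842898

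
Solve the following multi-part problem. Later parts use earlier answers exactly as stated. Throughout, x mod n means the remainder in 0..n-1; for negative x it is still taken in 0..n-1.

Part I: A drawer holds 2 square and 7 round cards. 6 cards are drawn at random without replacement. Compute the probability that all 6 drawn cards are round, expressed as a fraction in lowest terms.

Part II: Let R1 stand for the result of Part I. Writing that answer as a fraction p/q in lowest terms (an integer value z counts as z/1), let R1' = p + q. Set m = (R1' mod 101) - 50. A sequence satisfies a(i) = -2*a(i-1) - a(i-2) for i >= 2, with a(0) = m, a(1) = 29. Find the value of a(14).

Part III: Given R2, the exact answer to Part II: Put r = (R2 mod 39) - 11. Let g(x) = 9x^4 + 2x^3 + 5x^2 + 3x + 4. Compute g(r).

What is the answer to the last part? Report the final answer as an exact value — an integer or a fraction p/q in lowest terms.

Part I: total draws C(9,6) = 84; favorable C(7,6) = 7; P = 1/12; answer 1/12
Part II: R1 = 1/12; threaded value p + q = 13; m = -37; a(2) = -2*(29) - 1*(-37) = -21; iterating: a(2)=-21, a(3)=13, a(4)=-5, a(5)=-3, a(6)=11, a(7)=-19, a(8)=27, a(9)=-35, a(10)=43, a(11)=-51, a(12)=59, a(13)=-67, a(14)=75; answer 75
Part III: R2 = 75; r = 25; 9*(25)^4 + 2*(25)^3 + 5*(25)^2 + 3*(25)^1 + 4 = (3515625) + (31250) + (3125) + (75) + (4) = 3550079; answer 3550079

3550079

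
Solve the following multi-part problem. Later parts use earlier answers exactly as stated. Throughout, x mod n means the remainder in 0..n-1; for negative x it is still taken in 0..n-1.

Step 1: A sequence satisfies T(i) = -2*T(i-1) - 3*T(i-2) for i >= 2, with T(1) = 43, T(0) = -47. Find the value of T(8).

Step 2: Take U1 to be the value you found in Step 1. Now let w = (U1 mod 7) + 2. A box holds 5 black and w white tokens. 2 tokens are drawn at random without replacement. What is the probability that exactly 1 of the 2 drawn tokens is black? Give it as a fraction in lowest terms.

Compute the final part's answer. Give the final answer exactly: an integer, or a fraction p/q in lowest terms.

Step 1: T(2) = -2*(43) - 3*(-47) = 55; iterating: T(2)=55, T(3)=-239, T(4)=313, T(5)=91, T(6)=-1121, T(7)=1969, T(8)=-575; answer -575
Step 2: U1 = -575; w = 8; total draws C(13,2) = 78; favorable C(5,1)*C(8,1) = 40; P = 20/39; answer 20/39

20/39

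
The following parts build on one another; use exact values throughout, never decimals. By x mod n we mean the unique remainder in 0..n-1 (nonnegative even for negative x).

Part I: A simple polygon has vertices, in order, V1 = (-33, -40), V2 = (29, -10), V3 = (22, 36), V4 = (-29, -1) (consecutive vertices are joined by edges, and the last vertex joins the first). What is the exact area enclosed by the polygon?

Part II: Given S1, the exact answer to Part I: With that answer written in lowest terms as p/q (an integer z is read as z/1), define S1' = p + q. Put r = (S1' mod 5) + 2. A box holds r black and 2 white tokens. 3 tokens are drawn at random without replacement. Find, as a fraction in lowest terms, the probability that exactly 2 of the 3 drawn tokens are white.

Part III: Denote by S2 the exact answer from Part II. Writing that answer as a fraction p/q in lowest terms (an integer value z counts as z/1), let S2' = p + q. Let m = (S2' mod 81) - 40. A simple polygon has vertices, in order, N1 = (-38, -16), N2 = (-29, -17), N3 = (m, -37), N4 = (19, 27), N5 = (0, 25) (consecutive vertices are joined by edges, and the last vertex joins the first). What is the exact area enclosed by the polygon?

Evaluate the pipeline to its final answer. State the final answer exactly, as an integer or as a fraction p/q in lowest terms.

Part I: cross terms: (-33*-10 - 29*-40)=1490, (29*36 - 22*-10)=1264, (22*-1 - -29*36)=1022, (-29*-40 - -33*-1)=1127; twice the area = |4903| = 4903; area = 4903/2; answer 4903/2
Part II: S1 = 4903/2; threaded value p + q = 4905; r = 2; total draws C(4,3) = 4; favorable C(2,2)*C(2,1) = 2; P = 1/2; answer 1/2
Part III: S2 = 1/2; threaded value p + q = 3; m = -37; cross terms: (-38*-17 - -29*-16)=182, (-29*-37 - -37*-17)=444, (-37*27 - 19*-37)=-296, (19*25 - 0*27)=475, (0*-16 - -38*25)=950; twice the area = |1755| = 1755; area = 1755/2; answer 1755/2

1755/2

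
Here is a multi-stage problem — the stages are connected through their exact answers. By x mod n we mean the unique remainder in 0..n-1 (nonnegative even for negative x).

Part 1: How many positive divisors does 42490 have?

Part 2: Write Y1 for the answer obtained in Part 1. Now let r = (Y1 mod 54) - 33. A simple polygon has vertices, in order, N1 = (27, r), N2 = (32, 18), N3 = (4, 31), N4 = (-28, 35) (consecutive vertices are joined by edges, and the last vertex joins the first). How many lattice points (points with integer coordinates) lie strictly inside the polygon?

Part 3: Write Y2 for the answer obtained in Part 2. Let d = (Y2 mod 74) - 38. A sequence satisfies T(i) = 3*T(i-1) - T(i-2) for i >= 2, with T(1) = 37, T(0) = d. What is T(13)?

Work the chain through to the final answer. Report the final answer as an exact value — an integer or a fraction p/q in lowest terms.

3656917

Part 1: 42490 = 2 * 5 * 7 * 607; number of divisors = (1+1) * (1+1) * (1+1) * (1+1) = 16; answer 16
Part 2: Y1 = 16; r = -17; cross terms: (27*18 - 32*-17)=1030, (32*31 - 4*18)=920, (4*35 - -28*31)=1008, (-28*-17 - 27*35)=-469; twice the area = |2489| = 2489; area = 2489/2; boundary points = 5 + 1 + 4 + 1 = 11; strictly interior points = area - boundary/2 + 1 = 1240; answer 1240
Part 3: Y2 = 1240; d = 18; T(2) = 3*(37) - 1*(18) = 93; iterating: T(2)=93, T(3)=242, T(4)=633, T(5)=1657, T(6)=4338, T(7)=11357, T(8)=29733, T(9)=77842, T(10)=203793, T(11)=533537, T(12)=1396818, T(13)=3656917; answer 3656917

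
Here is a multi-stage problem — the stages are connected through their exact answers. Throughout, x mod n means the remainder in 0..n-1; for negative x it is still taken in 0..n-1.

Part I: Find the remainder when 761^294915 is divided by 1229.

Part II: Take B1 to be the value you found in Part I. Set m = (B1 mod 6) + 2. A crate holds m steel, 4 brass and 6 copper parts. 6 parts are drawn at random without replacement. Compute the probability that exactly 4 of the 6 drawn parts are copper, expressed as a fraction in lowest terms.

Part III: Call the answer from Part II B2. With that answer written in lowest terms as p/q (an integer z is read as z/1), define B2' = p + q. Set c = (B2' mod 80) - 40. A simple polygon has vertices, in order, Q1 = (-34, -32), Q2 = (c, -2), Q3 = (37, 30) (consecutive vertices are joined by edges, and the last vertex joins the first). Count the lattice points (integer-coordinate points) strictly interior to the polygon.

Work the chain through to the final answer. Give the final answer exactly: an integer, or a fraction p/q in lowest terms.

81

Part I: squarings mod 1229: 761^1=761, 761^2=262, 761^4=1049, 761^8=446, 761^16=1047, 761^32=1170, 761^64=1023, 761^128=650, 761^256=953, 761^512=1207, 761^1024=484, 761^2048=746, 761^4096=1008, 761^8192=910, 761^16384=983, 761^32768=295, 761^65536=995, 761^131072=680, 761^262144=296; 761^294915 = 761^1 * 761^2 * 761^32768 * 761^262144 = 118 (mod 1229); answer 118
Part II: B1 = 118; m = 6; total draws C(16,6) = 8008; favorable C(6,4)*C(10,2) = 675; P = 675/8008; answer 675/8008
Part III: B2 = 675/8008; threaded value p + q = 8683; c = 3; cross terms: (-34*-2 - 3*-32)=164, (3*30 - 37*-2)=164, (37*-32 - -34*30)=-164; twice the area = |164| = 164; area = 82; boundary points = 1 + 2 + 1 = 4; strictly interior points = area - boundary/2 + 1 = 81; answer 81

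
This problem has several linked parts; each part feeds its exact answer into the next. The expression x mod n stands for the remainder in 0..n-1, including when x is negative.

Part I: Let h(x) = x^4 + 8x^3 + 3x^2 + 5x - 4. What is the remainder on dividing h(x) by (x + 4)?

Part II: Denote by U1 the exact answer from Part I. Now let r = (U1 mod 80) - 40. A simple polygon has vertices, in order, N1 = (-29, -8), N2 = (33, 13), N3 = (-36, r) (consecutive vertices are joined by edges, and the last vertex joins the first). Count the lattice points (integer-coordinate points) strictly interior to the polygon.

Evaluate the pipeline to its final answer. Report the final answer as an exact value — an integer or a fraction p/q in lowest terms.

669

Part I: remainder = value at the root: 1*(-4)^4 + 8*(-4)^3 + 3*(-4)^2 + 5*(-4)^1 - 4 = (256) + (-512) + (48) + (-20) + (-4) = -232; answer -232
Part II: U1 = -232; r = -32; cross terms: (-29*13 - 33*-8)=-113, (33*-32 - -36*13)=-588, (-36*-8 - -29*-32)=-640; twice the area = |-1341| = 1341; area = 1341/2; boundary points = 1 + 3 + 1 = 5; strictly interior points = area - boundary/2 + 1 = 669; answer 669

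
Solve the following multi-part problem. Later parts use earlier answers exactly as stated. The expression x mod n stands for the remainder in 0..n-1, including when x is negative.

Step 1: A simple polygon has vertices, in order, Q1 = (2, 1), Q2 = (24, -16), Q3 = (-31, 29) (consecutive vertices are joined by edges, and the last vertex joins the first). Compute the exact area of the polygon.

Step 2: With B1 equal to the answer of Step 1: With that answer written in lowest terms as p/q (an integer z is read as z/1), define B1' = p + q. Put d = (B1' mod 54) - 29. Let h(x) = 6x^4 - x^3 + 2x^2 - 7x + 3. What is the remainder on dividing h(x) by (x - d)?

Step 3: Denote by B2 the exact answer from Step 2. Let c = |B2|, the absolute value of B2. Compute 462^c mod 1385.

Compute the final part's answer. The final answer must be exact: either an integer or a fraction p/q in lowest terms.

1067

Step 1: cross terms: (2*-16 - 24*1)=-56, (24*29 - -31*-16)=200, (-31*1 - 2*29)=-89; twice the area = |55| = 55; area = 55/2; answer 55/2
Step 2: B1 = 55/2; threaded value p + q = 57; d = -26; remainder = value at the root: 6*(-26)^4 - 1*(-26)^3 + 2*(-26)^2 - 7*(-26)^1 + 3 = (2741856) + (17576) + (1352) + (182) + (3) = 2760969; answer 2760969
Step 3: B2 = 2760969; c = 2760969; squarings mod 1385: 462^1=462, 462^2=154, 462^4=171, 462^8=156, 462^16=791, 462^32=1046, 462^64=1351, 462^128=1156, 462^256=1196, 462^512=1096, 462^1024=421, 462^2048=1346, 462^4096=136, 462^8192=491, 462^16384=91, 462^32768=1356, 462^65536=841, 462^131072=931, 462^262144=1136, 462^524288=1061, 462^1048576=1101, 462^2097152=326; 462^2760969 = 462^1 * 462^8 * 462^256 * 462^8192 * 462^131072 * 462^524288 * 462^2097152 = 1067 (mod 1385); answer 1067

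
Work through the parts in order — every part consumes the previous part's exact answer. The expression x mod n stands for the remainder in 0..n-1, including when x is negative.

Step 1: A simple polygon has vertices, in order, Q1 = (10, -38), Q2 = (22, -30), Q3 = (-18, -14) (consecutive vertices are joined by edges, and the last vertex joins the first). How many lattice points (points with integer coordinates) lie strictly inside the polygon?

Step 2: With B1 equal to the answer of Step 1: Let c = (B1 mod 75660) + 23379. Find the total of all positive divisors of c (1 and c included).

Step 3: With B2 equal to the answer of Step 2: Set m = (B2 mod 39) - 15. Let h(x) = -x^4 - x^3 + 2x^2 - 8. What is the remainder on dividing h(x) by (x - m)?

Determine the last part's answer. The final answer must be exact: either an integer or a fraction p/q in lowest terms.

-53558

Step 1: cross terms: (10*-30 - 22*-38)=536, (22*-14 - -18*-30)=-848, (-18*-38 - 10*-14)=824; twice the area = |512| = 512; area = 256; boundary points = 4 + 8 + 4 = 16; strictly interior points = area - boundary/2 + 1 = 249; answer 249
Step 2: B1 = 249; c = 23628; 23628 = 2^2 * 3 * 11 * 179; sigma = (1 + 2 + 4) * (1 + 3) * (1 + 11) * (1 + 179) = 7 * 4 * 12 * 180 = 60480; answer 60480
Step 3: B2 = 60480; m = 15; remainder = value at the root: -1*(15)^4 - 1*(15)^3 + 2*(15)^2 - 8 = (-50625) + (-3375) + (450) + (-8) = -53558; answer -53558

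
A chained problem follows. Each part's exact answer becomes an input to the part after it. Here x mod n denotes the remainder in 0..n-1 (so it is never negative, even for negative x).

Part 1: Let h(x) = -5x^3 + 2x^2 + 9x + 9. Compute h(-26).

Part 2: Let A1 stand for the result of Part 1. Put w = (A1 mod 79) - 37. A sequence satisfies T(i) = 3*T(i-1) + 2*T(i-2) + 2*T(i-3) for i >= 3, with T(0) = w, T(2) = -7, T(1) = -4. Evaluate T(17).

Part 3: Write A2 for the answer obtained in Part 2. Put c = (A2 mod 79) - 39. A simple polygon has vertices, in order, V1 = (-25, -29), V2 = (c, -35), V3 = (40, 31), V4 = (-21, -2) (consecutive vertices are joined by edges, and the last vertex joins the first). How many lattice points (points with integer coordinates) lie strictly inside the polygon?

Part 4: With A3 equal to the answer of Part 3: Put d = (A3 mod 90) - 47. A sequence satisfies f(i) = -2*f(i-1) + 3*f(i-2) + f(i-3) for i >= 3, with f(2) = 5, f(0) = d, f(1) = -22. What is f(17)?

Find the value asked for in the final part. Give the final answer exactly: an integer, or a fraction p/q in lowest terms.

-250475152

Part 1: -5*(-26)^3 + 2*(-26)^2 + 9*(-26)^1 + 9 = (87880) + (1352) + (-234) + (9) = 89007; answer 89007
Part 2: A1 = 89007; w = 16; T(3) = 3*(-7) + 2*(-4) + 2*(16) = 3; iterating: T(3)=3, T(4)=-13, T(5)=-47, T(6)=-161, T(7)=-603, T(8)=-2225, T(9)=-8203, T(10)=-30265, T(11)=-111651, T(12)=-411889, T(13)=-1519499, T(14)=-5605577, T(15)=-20679507, T(16)=-76288673, T(17)=-281436187; answer -281436187
Part 3: A2 = -281436187; c = 10; cross terms: (-25*-35 - 10*-29)=1165, (10*31 - 40*-35)=1710, (40*-2 - -21*31)=571, (-21*-29 - -25*-2)=559; twice the area = |4005| = 4005; area = 4005/2; boundary points = 1 + 6 + 1 + 1 = 9; strictly interior points = area - boundary/2 + 1 = 1999; answer 1999
Part 4: A3 = 1999; d = -28; f(3) = -2*(5) + 3*(-22) + 1*(-28) = -104; iterating: f(3)=-104, f(4)=201, f(5)=-709, f(6)=1917, f(7)=-5760, f(8)=16562, f(9)=-48487, f(10)=140900, f(11)=-410699, f(12)=1195611, f(13)=-3482419, f(14)=10140972, f(15)=-29533590, f(16)=86007677, f(17)=-250475152; answer -250475152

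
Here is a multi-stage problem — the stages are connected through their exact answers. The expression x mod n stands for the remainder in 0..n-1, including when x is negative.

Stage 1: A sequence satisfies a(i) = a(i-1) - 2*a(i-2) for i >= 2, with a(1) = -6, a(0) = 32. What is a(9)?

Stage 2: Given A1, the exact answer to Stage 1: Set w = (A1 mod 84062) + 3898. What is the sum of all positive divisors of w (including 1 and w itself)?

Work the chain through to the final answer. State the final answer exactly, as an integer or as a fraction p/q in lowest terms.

8316

Stage 1: a(2) = 1*(-6) - 2*(32) = -70; iterating: a(2)=-70, a(3)=-58, a(4)=82, a(5)=198, a(6)=34, a(7)=-362, a(8)=-430, a(9)=294; answer 294
Stage 2: A1 = 294; w = 4192; 4192 = 2^5 * 131; sigma = (1 + 2 + 4 + 8 + 16 + 32) * (1 + 131) = 63 * 132 = 8316; answer 8316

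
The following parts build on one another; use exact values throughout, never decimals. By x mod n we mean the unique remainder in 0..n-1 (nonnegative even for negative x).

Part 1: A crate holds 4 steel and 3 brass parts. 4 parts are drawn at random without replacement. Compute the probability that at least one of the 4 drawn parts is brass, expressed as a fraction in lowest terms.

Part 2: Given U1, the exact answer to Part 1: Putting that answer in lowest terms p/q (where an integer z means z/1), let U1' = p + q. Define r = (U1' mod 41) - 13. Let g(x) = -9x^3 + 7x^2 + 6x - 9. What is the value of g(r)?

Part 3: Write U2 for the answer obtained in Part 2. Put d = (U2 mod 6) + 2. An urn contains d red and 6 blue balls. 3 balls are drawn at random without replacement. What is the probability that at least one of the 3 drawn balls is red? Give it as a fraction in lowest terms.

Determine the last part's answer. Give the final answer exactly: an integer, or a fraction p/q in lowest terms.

Part 1: total draws C(7,4) = 35; complement C(4,4) = 1; favorable 35 - 1 = 34; P = 34/35; answer 34/35
Part 2: U1 = 34/35; threaded value p + q = 69; r = 15; -9*(15)^3 + 7*(15)^2 + 6*(15)^1 - 9 = (-30375) + (1575) + (90) + (-9) = -28719; answer -28719
Part 3: U2 = -28719; d = 5; total draws C(11,3) = 165; complement C(6,3) = 20; favorable 165 - 20 = 145; P = 29/33; answer 29/33

29/33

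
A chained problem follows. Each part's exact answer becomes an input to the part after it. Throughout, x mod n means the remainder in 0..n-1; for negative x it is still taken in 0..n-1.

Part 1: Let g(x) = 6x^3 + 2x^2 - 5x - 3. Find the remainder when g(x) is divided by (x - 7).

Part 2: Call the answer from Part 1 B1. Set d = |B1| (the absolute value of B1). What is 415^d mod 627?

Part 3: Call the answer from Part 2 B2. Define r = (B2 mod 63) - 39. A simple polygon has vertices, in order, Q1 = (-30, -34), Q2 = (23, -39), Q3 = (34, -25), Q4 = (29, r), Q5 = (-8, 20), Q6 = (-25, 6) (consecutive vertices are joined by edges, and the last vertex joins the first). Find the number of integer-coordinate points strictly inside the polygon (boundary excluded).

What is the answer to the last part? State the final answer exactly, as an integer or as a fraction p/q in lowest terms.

2949

Part 1: remainder = value at the root: 6*(7)^3 + 2*(7)^2 - 5*(7)^1 - 3 = (2058) + (98) + (-35) + (-3) = 2118; answer 2118
Part 2: B1 = 2118; d = 2118; squarings mod 627: 415^1=415, 415^2=427, 415^4=499, 415^8=82, 415^16=454, 415^32=460, 415^64=301, 415^128=313, 415^256=157, 415^512=196, 415^1024=169, 415^2048=346; 415^2118 = 415^2 * 415^4 * 415^64 * 415^2048 = 49 (mod 627); answer 49
Part 3: B2 = 49; r = 10; cross terms: (-30*-39 - 23*-34)=1952, (23*-25 - 34*-39)=751, (34*10 - 29*-25)=1065, (29*20 - -8*10)=660, (-8*6 - -25*20)=452, (-25*-34 - -30*6)=1030; twice the area = |5910| = 5910; area = 2955; boundary points = 1 + 1 + 5 + 1 + 1 + 5 = 14; strictly interior points = area - boundary/2 + 1 = 2949; answer 2949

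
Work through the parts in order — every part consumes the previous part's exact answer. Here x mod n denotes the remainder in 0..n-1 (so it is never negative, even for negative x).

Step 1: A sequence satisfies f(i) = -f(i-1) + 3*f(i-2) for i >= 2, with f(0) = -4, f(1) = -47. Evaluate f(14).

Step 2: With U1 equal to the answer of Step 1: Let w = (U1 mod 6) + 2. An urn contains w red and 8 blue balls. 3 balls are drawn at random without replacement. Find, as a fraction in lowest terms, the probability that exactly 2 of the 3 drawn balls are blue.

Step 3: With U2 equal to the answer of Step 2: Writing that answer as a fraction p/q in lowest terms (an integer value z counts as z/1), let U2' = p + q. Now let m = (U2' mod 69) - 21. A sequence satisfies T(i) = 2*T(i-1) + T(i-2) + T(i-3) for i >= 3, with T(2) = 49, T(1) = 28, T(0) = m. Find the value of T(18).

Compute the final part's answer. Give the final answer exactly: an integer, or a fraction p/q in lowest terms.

160894911

Step 1: f(2) = -1*(-47) + 3*(-4) = 35; iterating: f(2)=35, f(3)=-176, f(4)=281, f(5)=-809, f(6)=1652, f(7)=-4079, f(8)=9035, f(9)=-21272, f(10)=48377, f(11)=-112193, f(12)=257324, f(13)=-593903, f(14)=1365875; answer 1365875
Step 2: U1 = 1365875; w = 7; total draws C(15,3) = 455; favorable C(8,2)*C(7,1) = 196; P = 28/65; answer 28/65
Step 3: U2 = 28/65; threaded value p + q = 93; m = 3; T(3) = 2*(49) + 1*(28) + 1*(3) = 129; iterating: T(3)=129, T(4)=335, T(5)=848, T(6)=2160, T(7)=5503, T(8)=14014, T(9)=35691, T(10)=90899, T(11)=231503, T(12)=589596, T(13)=1501594, T(14)=3824287, T(15)=9739764, T(16)=24805409, T(17)=63174869, T(18)=160894911; answer 160894911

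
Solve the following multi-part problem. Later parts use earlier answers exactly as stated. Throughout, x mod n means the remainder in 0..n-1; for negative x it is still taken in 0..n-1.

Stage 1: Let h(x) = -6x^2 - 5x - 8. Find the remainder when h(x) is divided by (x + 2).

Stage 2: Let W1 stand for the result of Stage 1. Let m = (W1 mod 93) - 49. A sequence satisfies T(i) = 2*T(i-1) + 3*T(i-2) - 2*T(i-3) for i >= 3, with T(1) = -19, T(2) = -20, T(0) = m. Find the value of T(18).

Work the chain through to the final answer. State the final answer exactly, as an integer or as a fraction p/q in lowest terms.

-657129388

Stage 1: remainder = value at the root: -6*(-2)^2 - 5*(-2)^1 - 8 = (-24) + (10) + (-8) = -22; answer -22
Stage 2: W1 = -22; m = 22; T(3) = 2*(-20) + 3*(-19) - 2*(22) = -141; iterating: T(3)=-141, T(4)=-304, T(5)=-991, T(6)=-2612, T(7)=-7589, T(8)=-21032, T(9)=-59607, T(10)=-167132, T(11)=-471021, T(12)=-1324224, T(13)=-3727247, T(14)=-10485124, T(15)=-29503541, T(16)=-83007960, T(17)=-233556295, T(18)=-657129388; answer -657129388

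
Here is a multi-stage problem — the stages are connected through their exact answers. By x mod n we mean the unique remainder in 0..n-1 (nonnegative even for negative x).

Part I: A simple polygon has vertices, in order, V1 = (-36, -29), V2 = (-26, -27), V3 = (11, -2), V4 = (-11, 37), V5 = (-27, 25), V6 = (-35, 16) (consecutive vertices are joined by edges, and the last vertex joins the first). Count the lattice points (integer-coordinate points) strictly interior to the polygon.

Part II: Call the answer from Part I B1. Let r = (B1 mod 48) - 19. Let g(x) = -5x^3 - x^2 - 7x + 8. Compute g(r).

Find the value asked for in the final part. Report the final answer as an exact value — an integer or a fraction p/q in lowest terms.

-2672

Part I: cross terms: (-36*-27 - -26*-29)=218, (-26*-2 - 11*-27)=349, (11*37 - -11*-2)=385, (-11*25 - -27*37)=724, (-27*16 - -35*25)=443, (-35*-29 - -36*16)=1591; twice the area = |3710| = 3710; area = 1855; boundary points = 2 + 1 + 1 + 4 + 1 + 1 = 10; strictly interior points = area - boundary/2 + 1 = 1851; answer 1851
Part II: B1 = 1851; r = 8; -5*(8)^3 - 1*(8)^2 - 7*(8)^1 + 8 = (-2560) + (-64) + (-56) + (8) = -2672; answer -2672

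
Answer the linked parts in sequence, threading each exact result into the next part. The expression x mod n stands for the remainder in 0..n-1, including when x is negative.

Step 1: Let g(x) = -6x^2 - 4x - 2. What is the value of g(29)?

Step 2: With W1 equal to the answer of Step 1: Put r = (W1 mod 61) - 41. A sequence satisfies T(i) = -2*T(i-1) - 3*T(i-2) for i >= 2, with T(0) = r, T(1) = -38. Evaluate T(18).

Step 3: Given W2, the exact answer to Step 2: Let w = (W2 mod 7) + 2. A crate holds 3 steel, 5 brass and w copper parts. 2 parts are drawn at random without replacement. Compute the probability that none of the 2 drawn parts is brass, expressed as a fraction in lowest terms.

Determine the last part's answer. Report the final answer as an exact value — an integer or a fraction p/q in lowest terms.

Step 1: -6*(29)^2 - 4*(29)^1 - 2 = (-5046) + (-116) + (-2) = -5164; answer -5164
Step 2: W1 = -5164; r = -20; T(2) = -2*(-38) - 3*(-20) = 136; iterating: T(2)=136, T(3)=-158, T(4)=-92, T(5)=658, T(6)=-1040, T(7)=106, T(8)=2908, T(9)=-6134, T(10)=3544, T(11)=11314, T(12)=-33260, T(13)=32578, T(14)=34624, T(15)=-166982, T(16)=230092, T(17)=40762, T(18)=-771800; answer -771800
Step 3: W2 = -771800; w = 8; total draws C(16,2) = 120; favorable C(11,2) = 55; P = 11/24; answer 11/24

11/24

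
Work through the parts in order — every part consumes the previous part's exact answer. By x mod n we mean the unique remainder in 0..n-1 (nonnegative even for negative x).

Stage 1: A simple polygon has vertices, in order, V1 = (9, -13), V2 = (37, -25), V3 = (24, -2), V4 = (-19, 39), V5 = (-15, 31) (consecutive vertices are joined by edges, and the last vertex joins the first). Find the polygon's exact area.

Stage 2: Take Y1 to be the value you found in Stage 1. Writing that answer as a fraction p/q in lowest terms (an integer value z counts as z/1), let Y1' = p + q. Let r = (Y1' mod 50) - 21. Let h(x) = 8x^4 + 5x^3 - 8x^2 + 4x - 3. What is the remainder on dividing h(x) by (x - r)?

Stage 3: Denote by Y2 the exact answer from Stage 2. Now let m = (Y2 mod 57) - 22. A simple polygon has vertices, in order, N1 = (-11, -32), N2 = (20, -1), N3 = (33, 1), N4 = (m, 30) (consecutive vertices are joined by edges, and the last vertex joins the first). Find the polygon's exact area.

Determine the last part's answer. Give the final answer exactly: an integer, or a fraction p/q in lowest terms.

Stage 1: cross terms: (9*-25 - 37*-13)=256, (37*-2 - 24*-25)=526, (24*39 - -19*-2)=898, (-19*31 - -15*39)=-4, (-15*-13 - 9*31)=-84; twice the area = |1592| = 1592; area = 796; answer 796
Stage 2: Y1 = 796; threaded value p + q = 797; r = 26; remainder = value at the root: 8*(26)^4 + 5*(26)^3 - 8*(26)^2 + 4*(26)^1 - 3 = (3655808) + (87880) + (-5408) + (104) + (-3) = 3738381; answer 3738381
Stage 3: Y2 = 3738381; m = 14; cross terms: (-11*-1 - 20*-32)=651, (20*1 - 33*-1)=53, (33*30 - 14*1)=976, (14*-32 - -11*30)=-118; twice the area = |1562| = 1562; area = 781; answer 781

781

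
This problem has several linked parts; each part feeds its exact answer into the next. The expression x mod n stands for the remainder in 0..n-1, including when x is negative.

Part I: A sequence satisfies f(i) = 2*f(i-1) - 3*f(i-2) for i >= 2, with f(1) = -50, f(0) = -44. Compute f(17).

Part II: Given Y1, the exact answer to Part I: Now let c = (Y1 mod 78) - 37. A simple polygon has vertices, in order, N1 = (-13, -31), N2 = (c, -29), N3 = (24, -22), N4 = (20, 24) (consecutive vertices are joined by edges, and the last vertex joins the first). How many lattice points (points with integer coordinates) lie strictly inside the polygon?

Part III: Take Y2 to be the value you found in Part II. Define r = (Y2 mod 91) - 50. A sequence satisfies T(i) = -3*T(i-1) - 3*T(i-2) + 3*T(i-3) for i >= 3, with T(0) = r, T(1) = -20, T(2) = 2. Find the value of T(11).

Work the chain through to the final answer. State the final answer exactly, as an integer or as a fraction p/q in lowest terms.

-21735

Part I: f(2) = 2*(-50) - 3*(-44) = 32; iterating: f(2)=32, f(3)=214, f(4)=332, f(5)=22, f(6)=-952, f(7)=-1970, f(8)=-1084, f(9)=3742, f(10)=10736, f(11)=10246, f(12)=-11716, f(13)=-54170, f(14)=-73192, f(15)=16126, f(16)=251828, f(17)=455278; answer 455278
Part II: Y1 = 455278; c = 33; cross terms: (-13*-29 - 33*-31)=1400, (33*-22 - 24*-29)=-30, (24*24 - 20*-22)=1016, (20*-31 - -13*24)=-308; twice the area = |2078| = 2078; area = 1039; boundary points = 2 + 1 + 2 + 11 = 16; strictly interior points = area - boundary/2 + 1 = 1032; answer 1032
Part III: Y2 = 1032; r = -19; T(3) = -3*(2) - 3*(-20) + 3*(-19) = -3; iterating: T(3)=-3, T(4)=-57, T(5)=186, T(6)=-396, T(7)=459, T(8)=369, T(9)=-3672, T(10)=11286, T(11)=-21735; answer -21735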